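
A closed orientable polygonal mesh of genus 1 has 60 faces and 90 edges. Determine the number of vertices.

For a closed orientable surface of genus 1, χ = 2 − 2·1 = 0.
V = 0 + E − F = 0 + 90 − 60 = 30.

30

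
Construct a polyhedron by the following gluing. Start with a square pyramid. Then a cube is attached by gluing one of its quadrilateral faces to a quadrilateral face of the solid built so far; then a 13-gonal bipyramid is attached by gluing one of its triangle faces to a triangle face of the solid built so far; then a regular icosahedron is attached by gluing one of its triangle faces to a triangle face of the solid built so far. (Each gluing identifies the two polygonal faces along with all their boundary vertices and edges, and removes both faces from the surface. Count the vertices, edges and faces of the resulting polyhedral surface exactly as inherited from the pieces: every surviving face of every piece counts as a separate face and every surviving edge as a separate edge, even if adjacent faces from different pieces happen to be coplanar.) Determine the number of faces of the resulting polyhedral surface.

A square pyramid: V=5, E=8, F=5.
Attach a cube (V=8, E=12, F=6) along a 4-gon: merge 4 vertices and 4 edges, delete both glued faces → V=9, E=16, F=9.
Attach a 13-gonal bipyramid (V=15, E=39, F=26) along a 3-gon: merge 3 vertices and 3 edges, delete both glued faces → V=21, E=52, F=33.
Attach a regular icosahedron (V=12, E=30, F=20) along a 3-gon: merge 3 vertices and 3 edges, delete both glued faces → V=30, E=79, F=51.
Check: V − E + F = 30 − 79 + 51 = 2.

51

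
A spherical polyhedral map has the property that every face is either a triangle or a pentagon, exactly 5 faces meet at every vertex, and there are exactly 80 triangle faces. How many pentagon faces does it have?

Let x be the number of pentagons; then F = 80 + x.
Edge–face incidences: 2E = 3·80 + 5·x = 240 + 5x.
Every vertex has degree 5, so 5V = 2E.
Euler: V − E + F = 2 ⇒ (2E)/5 − E + (80 + x) = 2.
Multiply by 10: 2·(2E) − 5·(2E) + 10·(80 + x) = 20, i.e. 800 + 10x − 3·(240 + 5x) = 20.
Collecting terms: −5x + 80 = 20, so −5x = −60, so x = 12.
Then 2E = 240 + 5·12 = 300, so E = 150, V = 2E/5 = 60, F = 80 + 12 = 92.

12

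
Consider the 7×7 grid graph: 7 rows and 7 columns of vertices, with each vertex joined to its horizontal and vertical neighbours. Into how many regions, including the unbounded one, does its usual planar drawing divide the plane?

The grid has V = 7·7 = 49 vertices and E = 7·6 + 7·6 = 84 edges.
F = 2 − V + E = 2 − 49 + 84 = 37.

37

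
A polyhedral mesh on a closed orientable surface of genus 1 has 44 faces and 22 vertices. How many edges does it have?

66

For a closed orientable surface of genus 1, χ = 2 − 2·1 = 0.
E = V + F − (0) = 22 + 44 − (0) = 66.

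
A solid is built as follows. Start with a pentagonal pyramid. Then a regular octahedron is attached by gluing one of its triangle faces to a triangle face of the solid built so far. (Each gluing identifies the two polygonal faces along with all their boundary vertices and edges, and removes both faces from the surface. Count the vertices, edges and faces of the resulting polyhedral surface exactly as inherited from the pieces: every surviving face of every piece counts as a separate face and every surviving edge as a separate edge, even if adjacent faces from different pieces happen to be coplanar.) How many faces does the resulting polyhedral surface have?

12

A pentagonal pyramid: V=6, E=10, F=6.
Attach a regular octahedron (V=6, E=12, F=8) along a 3-gon: merge 3 vertices and 3 edges, delete both glued faces → V=9, E=19, F=12.
Check: V − E + F = 9 − 19 + 12 = 2.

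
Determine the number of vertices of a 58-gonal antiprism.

116

An antiprism on an n-gon has two n-gon caps and 2n triangles: V = 2·58 = 116, E = 4·58 = 232, F = 2·58 + 2 = 118.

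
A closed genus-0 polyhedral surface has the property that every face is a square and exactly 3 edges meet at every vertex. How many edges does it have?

12

Each face has 4 edges and each edge borders two faces, so 2E = 4F.
Each vertex has degree 3, so 3V = 2E and hence V = 4F/3.
Euler: V − E + F = 2 ⇒ (4F/3) − (4F/2) + F = 2.
Multiply by 6: (8 − 12 + 6)F = 12, i.e. 2F = 12.
So F = 6, E = 4·6/2 = 12, V = 4·6/3 = 8.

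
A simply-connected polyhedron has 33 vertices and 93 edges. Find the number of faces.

62

Here V − E + F = 2.
F = 2 − V + E = 2 − 33 + 93 = 62.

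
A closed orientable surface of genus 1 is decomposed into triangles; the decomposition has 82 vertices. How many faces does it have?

χ = 2 − 2·1 = 0, and every face is a triangle so 3F = 2E.
V − E + F = 0 with E = 3F/2 gives 82 − (3/2 − 1)·F = 0, so F = 164 and E = 246.

164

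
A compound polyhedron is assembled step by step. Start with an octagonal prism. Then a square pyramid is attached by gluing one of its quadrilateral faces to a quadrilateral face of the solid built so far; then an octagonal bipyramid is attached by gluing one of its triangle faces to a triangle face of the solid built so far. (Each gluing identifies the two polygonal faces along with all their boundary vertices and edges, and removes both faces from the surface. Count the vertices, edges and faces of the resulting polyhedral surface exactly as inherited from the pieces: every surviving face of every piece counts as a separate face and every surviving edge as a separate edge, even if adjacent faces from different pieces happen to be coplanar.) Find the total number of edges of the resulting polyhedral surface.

An octagonal prism: V=16, E=24, F=10.
Attach a square pyramid (V=5, E=8, F=5) along a 4-gon: merge 4 vertices and 4 edges, delete both glued faces → V=17, E=28, F=13.
Attach an octagonal bipyramid (V=10, E=24, F=16) along a 3-gon: merge 3 vertices and 3 edges, delete both glued faces → V=24, E=49, F=27.
Check: V − E + F = 24 − 49 + 27 = 2.

49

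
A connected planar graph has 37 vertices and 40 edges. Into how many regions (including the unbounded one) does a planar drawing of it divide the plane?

Euler's formula for a connected plane graph: V − E + F = 2, so F = 2 − 37 + 40 = 5.

5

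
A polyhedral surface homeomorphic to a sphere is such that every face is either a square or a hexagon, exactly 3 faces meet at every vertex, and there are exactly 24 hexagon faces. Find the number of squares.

6

Let x be the number of squares; then F = 24 + x.
Edge–face incidences: 2E = 6·24 + 4·x = 144 + 4x.
Every vertex has degree 3, so 3V = 2E.
Euler: V − E + F = 2 ⇒ (2E)/3 − E + (24 + x) = 2.
Multiply by 6: 2·(2E) − 3·(2E) + 6·(24 + x) = 12, i.e. 144 + 6x − (144 + 4x) = 12.
Collecting terms: 2x = 12, so x = 6.
Then 2E = 144 + 4·6 = 168, so E = 84, V = 2E/3 = 56, F = 24 + 6 = 30.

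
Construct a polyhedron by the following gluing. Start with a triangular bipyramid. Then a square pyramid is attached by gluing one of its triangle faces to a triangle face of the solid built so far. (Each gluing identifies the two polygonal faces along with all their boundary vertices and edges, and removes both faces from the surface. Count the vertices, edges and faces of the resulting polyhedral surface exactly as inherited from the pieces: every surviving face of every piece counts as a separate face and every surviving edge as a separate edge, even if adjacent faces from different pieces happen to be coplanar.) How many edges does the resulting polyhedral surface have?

A triangular bipyramid: V=5, E=9, F=6.
Attach a square pyramid (V=5, E=8, F=5) along a 3-gon: merge 3 vertices and 3 edges, delete both glued faces → V=7, E=14, F=9.
Check: V − E + F = 7 − 14 + 9 = 2.

14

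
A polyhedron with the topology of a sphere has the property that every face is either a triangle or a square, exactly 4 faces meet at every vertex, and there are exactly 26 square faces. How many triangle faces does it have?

8

Let x be the number of triangles; then F = 26 + x.
Edge–face incidences: 2E = 4·26 + 3·x = 104 + 3x.
Every vertex has degree 4, so 4V = 2E.
Euler: V − E + F = 2 ⇒ (2E)/4 − E + (26 + x) = 2.
Multiply by 8: 2·(2E) − 4·(2E) + 8·(26 + x) = 16, i.e. 208 + 8x − 2·(104 + 3x) = 16.
Collecting terms: 2x = 16, so x = 8.
Then 2E = 104 + 3·8 = 128, so E = 64, V = 2E/4 = 32, F = 26 + 8 = 34.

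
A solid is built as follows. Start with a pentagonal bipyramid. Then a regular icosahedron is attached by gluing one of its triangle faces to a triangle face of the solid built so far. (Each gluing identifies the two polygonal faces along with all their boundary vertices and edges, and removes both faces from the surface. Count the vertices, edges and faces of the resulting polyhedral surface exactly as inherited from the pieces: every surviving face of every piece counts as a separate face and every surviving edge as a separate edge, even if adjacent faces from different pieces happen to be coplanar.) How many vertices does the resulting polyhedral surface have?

A pentagonal bipyramid: V=7, E=15, F=10.
Attach a regular icosahedron (V=12, E=30, F=20) along a 3-gon: merge 3 vertices and 3 edges, delete both glued faces → V=16, E=42, F=28.
Check: V − E + F = 16 − 42 + 28 = 2.

16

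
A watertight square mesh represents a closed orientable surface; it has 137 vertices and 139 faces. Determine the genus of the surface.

Every face is a square, so 2E = 4·139 = 556, giving E = 278.
χ = V − E + F = 137 − 278 + 139 = -2.
For a closed orientable surface χ = 2 − 2g, so g = (2 − (-2))/2 = 2.

2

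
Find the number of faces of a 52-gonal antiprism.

106

An antiprism on an n-gon has two n-gon caps and 2n triangles: V = 2·52 = 104, E = 4·52 = 208, F = 2·52 + 2 = 106.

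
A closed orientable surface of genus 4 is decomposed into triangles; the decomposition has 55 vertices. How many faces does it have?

χ = 2 − 2·4 = -6, and every face is a triangle so 3F = 2E.
V − E + F = -6 with E = 3F/2 gives 55 − (3/2 − 1)·F = -6, so F = 122 and E = 183.

122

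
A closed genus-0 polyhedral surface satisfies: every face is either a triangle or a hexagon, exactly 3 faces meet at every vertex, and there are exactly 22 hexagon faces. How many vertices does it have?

Let x be the number of triangles; then F = 22 + x.
Edge–face incidences: 2E = 6·22 + 3·x = 132 + 3x.
Every vertex has degree 3, so 3V = 2E.
Euler: V − E + F = 2 ⇒ (2E)/3 − E + (22 + x) = 2.
Multiply by 6: 2·(2E) − 3·(2E) + 6·(22 + x) = 12, i.e. 132 + 6x − (132 + 3x) = 12.
Collecting terms: 3x = 12, so x = 4.
Then 2E = 132 + 3·4 = 144, so E = 72, V = 2E/3 = 48, F = 22 + 4 = 26.

48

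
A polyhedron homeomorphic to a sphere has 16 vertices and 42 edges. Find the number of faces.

28

Here V − E + F = 2.
F = 2 − V + E = 2 − 16 + 42 = 28.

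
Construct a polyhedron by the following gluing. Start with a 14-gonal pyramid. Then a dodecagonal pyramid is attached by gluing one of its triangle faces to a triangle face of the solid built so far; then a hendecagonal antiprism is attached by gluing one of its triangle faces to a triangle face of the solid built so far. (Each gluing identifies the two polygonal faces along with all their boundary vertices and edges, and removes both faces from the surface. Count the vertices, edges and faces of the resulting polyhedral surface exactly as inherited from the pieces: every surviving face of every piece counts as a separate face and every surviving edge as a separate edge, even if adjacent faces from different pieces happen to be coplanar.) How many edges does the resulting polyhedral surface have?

90

A 14-gonal pyramid: V=15, E=28, F=15.
Attach a dodecagonal pyramid (V=13, E=24, F=13) along a 3-gon: merge 3 vertices and 3 edges, delete both glued faces → V=25, E=49, F=26.
Attach a hendecagonal antiprism (V=22, E=44, F=24) along a 3-gon: merge 3 vertices and 3 edges, delete both glued faces → V=44, E=90, F=48.
Check: V − E + F = 44 − 90 + 48 = 2.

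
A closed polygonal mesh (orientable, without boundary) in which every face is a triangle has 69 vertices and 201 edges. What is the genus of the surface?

0

Every face is a triangle and each edge borders two faces, so 3F = 2·201, giving F = 134.
χ = V − E + F = 69 − 201 + 134 = 2.
For a closed orientable surface χ = 2 − 2g, so g = (2 − (2))/2 = 0.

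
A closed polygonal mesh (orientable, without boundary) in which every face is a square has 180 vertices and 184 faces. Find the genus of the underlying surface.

Every face is a square, so 2E = 4·184 = 736, giving E = 368.
χ = V − E + F = 180 − 368 + 184 = -4.
For a closed orientable surface χ = 2 − 2g, so g = (2 − (-4))/2 = 3.

3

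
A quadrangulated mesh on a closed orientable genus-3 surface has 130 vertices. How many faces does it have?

χ = 2 − 2·3 = -4, and every face is a square so 4F = 2E.
V − E + F = -4 with E = 4F/2 gives 130 − (4/2 − 1)·F = -4, so F = 134 and E = 268.

134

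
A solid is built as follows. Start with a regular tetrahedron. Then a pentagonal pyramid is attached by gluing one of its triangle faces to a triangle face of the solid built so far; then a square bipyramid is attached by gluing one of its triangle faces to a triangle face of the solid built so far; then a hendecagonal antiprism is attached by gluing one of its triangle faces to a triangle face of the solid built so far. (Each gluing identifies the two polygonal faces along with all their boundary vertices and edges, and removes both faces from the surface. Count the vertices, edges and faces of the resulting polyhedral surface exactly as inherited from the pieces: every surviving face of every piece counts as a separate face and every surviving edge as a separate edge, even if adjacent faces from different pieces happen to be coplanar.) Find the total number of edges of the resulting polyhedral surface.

A regular tetrahedron: V=4, E=6, F=4.
Attach a pentagonal pyramid (V=6, E=10, F=6) along a 3-gon: merge 3 vertices and 3 edges, delete both glued faces → V=7, E=13, F=8.
Attach a square bipyramid (V=6, E=12, F=8) along a 3-gon: merge 3 vertices and 3 edges, delete both glued faces → V=10, E=22, F=14.
Attach a hendecagonal antiprism (V=22, E=44, F=24) along a 3-gon: merge 3 vertices and 3 edges, delete both glued faces → V=29, E=63, F=36.
Check: V − E + F = 29 − 63 + 36 = 2.

63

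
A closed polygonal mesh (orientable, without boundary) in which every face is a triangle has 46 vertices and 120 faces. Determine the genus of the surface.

8

Every face is a triangle, so 2E = 3·120 = 360, giving E = 180.
χ = V − E + F = 46 − 180 + 120 = -14.
For a closed orientable surface χ = 2 − 2g, so g = (2 − (-14))/2 = 8.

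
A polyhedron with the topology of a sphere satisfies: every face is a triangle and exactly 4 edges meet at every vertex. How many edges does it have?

Each face has 3 edges and each edge borders two faces, so 2E = 3F.
Each vertex has degree 4, so 4V = 2E and hence V = 3F/4.
Euler: V − E + F = 2 ⇒ (3F/4) − (3F/2) + F = 2.
Multiply by 8: (6 − 12 + 8)F = 16, i.e. 2F = 16.
So F = 8, E = 3·8/2 = 12, V = 3·8/4 = 6.

12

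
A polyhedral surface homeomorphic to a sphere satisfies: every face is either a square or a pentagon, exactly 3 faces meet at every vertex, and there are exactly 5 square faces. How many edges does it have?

15

Let x be the number of pentagons; then F = 5 + x.
Edge–face incidences: 2E = 4·5 + 5·x = 20 + 5x.
Every vertex has degree 3, so 3V = 2E.
Euler: V − E + F = 2 ⇒ (2E)/3 − E + (5 + x) = 2.
Multiply by 6: 2·(2E) − 3·(2E) + 6·(5 + x) = 12, i.e. 30 + 6x − (20 + 5x) = 12.
Collecting terms: x + 10 = 12, so x = 2.
Then 2E = 20 + 5·2 = 30, so E = 15, V = 2E/3 = 10, F = 5 + 2 = 7.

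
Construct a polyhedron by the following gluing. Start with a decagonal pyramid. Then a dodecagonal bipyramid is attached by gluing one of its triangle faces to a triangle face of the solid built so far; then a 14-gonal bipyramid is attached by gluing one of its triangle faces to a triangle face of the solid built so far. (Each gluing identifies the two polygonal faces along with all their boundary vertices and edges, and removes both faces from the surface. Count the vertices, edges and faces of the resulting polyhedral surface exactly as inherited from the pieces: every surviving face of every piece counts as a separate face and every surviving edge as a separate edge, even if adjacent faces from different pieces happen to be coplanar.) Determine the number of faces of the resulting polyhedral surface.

59

A decagonal pyramid: V=11, E=20, F=11.
Attach a dodecagonal bipyramid (V=14, E=36, F=24) along a 3-gon: merge 3 vertices and 3 edges, delete both glued faces → V=22, E=53, F=33.
Attach a 14-gonal bipyramid (V=16, E=42, F=28) along a 3-gon: merge 3 vertices and 3 edges, delete both glued faces → V=35, E=92, F=59.
Check: V − E + F = 35 − 92 + 59 = 2.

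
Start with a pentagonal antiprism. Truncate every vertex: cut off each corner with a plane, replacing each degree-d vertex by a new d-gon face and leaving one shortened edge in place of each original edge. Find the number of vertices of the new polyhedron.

The base solid has V = 10, E = 20, F = 12.
Truncation replaces each original edge-end by a new vertex, so V′ = 2E = 40.
Each original edge survives, and each old vertex of degree d contributes d new edges; summing degrees gives Σd = 2E, so E′ = E + 2E = 3E = 60.
Each original face survives and each original vertex becomes one new face: F′ = F + V = 22.

40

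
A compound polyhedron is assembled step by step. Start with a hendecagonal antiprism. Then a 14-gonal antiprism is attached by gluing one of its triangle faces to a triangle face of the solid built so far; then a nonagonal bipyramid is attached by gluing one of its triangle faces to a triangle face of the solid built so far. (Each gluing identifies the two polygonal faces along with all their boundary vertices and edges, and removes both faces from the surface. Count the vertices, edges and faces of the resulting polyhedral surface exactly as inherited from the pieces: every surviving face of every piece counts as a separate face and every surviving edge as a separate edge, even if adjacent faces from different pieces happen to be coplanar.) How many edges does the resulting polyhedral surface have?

A hendecagonal antiprism: V=22, E=44, F=24.
Attach a 14-gonal antiprism (V=28, E=56, F=30) along a 3-gon: merge 3 vertices and 3 edges, delete both glued faces → V=47, E=97, F=52.
Attach a nonagonal bipyramid (V=11, E=27, F=18) along a 3-gon: merge 3 vertices and 3 edges, delete both glued faces → V=55, E=121, F=68.
Check: V − E + F = 55 − 121 + 68 = 2.

121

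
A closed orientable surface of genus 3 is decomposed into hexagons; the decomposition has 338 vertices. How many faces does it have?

χ = 2 − 2·3 = -4, and every face is a hexagon so 6F = 2E.
V − E + F = -4 with E = 6F/2 gives 338 − (6/2 − 1)·F = -4, so F = 171 and E = 513.

171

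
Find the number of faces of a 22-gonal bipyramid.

A bipyramid over an n-gon has 2n triangular faces and n + 2 vertices: V = 22 + 2 = 24, E = 3·22 = 66, F = 2·22 = 44.
Check: V − E + F = 24 − 66 + 44 = 2.

44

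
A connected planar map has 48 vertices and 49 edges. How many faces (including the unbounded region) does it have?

3

Euler's formula for a connected plane graph: V − E + F = 2, so F = 2 − 48 + 49 = 3.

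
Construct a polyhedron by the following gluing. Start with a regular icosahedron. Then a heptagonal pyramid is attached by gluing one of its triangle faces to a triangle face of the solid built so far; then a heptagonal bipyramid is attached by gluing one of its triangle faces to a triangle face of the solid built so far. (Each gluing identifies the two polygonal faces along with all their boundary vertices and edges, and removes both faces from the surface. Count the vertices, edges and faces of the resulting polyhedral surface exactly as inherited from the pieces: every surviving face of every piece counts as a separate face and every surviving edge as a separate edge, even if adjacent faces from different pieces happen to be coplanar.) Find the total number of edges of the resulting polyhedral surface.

59

A regular icosahedron: V=12, E=30, F=20.
Attach a heptagonal pyramid (V=8, E=14, F=8) along a 3-gon: merge 3 vertices and 3 edges, delete both glued faces → V=17, E=41, F=26.
Attach a heptagonal bipyramid (V=9, E=21, F=14) along a 3-gon: merge 3 vertices and 3 edges, delete both glued faces → V=23, E=59, F=38.
Check: V − E + F = 23 − 59 + 38 = 2.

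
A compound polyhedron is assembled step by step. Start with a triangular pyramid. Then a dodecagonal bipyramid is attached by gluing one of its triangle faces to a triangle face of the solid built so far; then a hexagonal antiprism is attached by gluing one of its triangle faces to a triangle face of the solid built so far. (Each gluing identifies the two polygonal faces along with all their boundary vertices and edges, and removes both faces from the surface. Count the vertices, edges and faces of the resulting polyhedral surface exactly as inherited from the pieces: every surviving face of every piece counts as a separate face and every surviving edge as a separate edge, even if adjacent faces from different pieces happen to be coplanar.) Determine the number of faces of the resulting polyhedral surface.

38

A triangular pyramid: V=4, E=6, F=4.
Attach a dodecagonal bipyramid (V=14, E=36, F=24) along a 3-gon: merge 3 vertices and 3 edges, delete both glued faces → V=15, E=39, F=26.
Attach a hexagonal antiprism (V=12, E=24, F=14) along a 3-gon: merge 3 vertices and 3 edges, delete both glued faces → V=24, E=60, F=38.
Check: V − E + F = 24 − 60 + 38 = 2.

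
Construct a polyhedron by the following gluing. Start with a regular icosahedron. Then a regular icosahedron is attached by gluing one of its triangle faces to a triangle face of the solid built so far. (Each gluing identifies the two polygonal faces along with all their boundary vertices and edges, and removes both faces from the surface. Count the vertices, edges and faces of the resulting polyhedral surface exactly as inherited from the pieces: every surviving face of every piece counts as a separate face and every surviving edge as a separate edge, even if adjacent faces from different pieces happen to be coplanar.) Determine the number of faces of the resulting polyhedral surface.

38

A regular icosahedron: V=12, E=30, F=20.
Attach a regular icosahedron (V=12, E=30, F=20) along a 3-gon: merge 3 vertices and 3 edges, delete both glued faces → V=21, E=57, F=38.
Check: V − E + F = 21 − 57 + 38 = 2.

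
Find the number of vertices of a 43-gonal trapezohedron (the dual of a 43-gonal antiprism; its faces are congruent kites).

88

The n-trapezohedron (dual of the n-antiprism) has V = 2·43 + 2 = 88, E = 4·43 = 172, F = 2·43 = 86.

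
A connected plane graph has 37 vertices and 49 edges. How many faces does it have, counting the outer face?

Euler's formula for a connected plane graph: V − E + F = 2, so F = 2 − 37 + 49 = 14.

14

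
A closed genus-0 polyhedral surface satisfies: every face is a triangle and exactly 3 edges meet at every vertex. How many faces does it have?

4

Each face has 3 edges and each edge borders two faces, so 2E = 3F.
Each vertex has degree 3, so 3V = 2E and hence V = 3F/3.
Euler: V − E + F = 2 ⇒ (3F/3) − (3F/2) + F = 2.
Multiply by 6: (6 − 9 + 6)F = 12, i.e. 3F = 12.
So F = 4, E = 3·4/2 = 6, V = 3·4/3 = 4.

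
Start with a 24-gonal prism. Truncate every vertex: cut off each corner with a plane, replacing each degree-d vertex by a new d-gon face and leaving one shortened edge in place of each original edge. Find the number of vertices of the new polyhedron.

The base solid has V = 48, E = 72, F = 26.
Truncation replaces each original edge-end by a new vertex, so V′ = 2E = 144.
Each original edge survives, and each old vertex of degree d contributes d new edges; summing degrees gives Σd = 2E, so E′ = E + 2E = 3E = 216.
Each original face survives and each original vertex becomes one new face: F′ = F + V = 74.

144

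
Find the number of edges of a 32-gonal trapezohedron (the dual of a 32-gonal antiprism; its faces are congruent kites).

128

The n-trapezohedron (dual of the n-antiprism) has V = 2·32 + 2 = 66, E = 4·32 = 128, F = 2·32 = 64.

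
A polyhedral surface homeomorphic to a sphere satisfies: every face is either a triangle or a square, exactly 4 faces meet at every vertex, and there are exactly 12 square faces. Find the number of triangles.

8

Let x be the number of triangles; then F = 12 + x.
Edge–face incidences: 2E = 4·12 + 3·x = 48 + 3x.
Every vertex has degree 4, so 4V = 2E.
Euler: V − E + F = 2 ⇒ (2E)/4 − E + (12 + x) = 2.
Multiply by 8: 2·(2E) − 4·(2E) + 8·(12 + x) = 16, i.e. 96 + 8x − 2·(48 + 3x) = 16.
Collecting terms: 2x = 16, so x = 8.
Then 2E = 48 + 3·8 = 72, so E = 36, V = 2E/4 = 18, F = 12 + 8 = 20.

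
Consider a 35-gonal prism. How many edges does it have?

105

A prism on an n-gon has two n-gon bases and n rectangular sides: V = 2·35 = 70, E = 3·35 = 105, F = 35 + 2 = 37.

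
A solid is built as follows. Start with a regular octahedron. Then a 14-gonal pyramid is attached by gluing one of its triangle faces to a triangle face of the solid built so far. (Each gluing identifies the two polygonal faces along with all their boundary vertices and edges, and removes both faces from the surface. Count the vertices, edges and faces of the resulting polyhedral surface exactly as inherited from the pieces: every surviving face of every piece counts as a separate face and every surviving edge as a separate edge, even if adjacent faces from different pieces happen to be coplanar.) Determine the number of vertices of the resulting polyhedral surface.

A regular octahedron: V=6, E=12, F=8.
Attach a 14-gonal pyramid (V=15, E=28, F=15) along a 3-gon: merge 3 vertices and 3 edges, delete both glued faces → V=18, E=37, F=21.
Check: V − E + F = 18 − 37 + 21 = 2.

18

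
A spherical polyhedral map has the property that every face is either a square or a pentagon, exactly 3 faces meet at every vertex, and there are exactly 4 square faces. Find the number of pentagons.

Let x be the number of pentagons; then F = 4 + x.
Edge–face incidences: 2E = 4·4 + 5·x = 16 + 5x.
Every vertex has degree 3, so 3V = 2E.
Euler: V − E + F = 2 ⇒ (2E)/3 − E + (4 + x) = 2.
Multiply by 6: 2·(2E) − 3·(2E) + 6·(4 + x) = 12, i.e. 24 + 6x − (16 + 5x) = 12.
Collecting terms: x + 8 = 12, so x = 4.
Then 2E = 16 + 5·4 = 36, so E = 18, V = 2E/3 = 12, F = 4 + 4 = 8.

4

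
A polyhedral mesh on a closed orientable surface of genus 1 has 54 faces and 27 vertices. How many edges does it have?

81

For a closed orientable surface of genus 1, χ = 2 − 2·1 = 0.
E = V + F − (0) = 27 + 54 − (0) = 81.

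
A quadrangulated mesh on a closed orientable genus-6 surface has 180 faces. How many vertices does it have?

χ = 2 − 2·6 = -10, and every face is a square so 4F = 2E.
E = 4·180/2 = 360. Then V = -10 + E − F = -10 + 360 − 180 = 170.

170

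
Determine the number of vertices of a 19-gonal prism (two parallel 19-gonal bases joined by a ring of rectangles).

38

A prism on an n-gon has two n-gon bases and n rectangular sides: V = 2·19 = 38, E = 3·19 = 57, F = 19 + 2 = 21.
Check: V − E + F = 38 − 57 + 21 = 2.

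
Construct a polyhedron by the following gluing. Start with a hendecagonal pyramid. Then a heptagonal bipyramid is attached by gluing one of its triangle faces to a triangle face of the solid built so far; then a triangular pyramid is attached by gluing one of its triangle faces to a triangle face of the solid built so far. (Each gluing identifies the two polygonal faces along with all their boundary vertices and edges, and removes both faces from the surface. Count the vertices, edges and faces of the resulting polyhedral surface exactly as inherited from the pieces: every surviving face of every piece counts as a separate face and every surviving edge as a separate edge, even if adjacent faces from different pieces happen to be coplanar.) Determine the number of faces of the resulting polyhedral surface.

26

A hendecagonal pyramid: V=12, E=22, F=12.
Attach a heptagonal bipyramid (V=9, E=21, F=14) along a 3-gon: merge 3 vertices and 3 edges, delete both glued faces → V=18, E=40, F=24.
Attach a triangular pyramid (V=4, E=6, F=4) along a 3-gon: merge 3 vertices and 3 edges, delete both glued faces → V=19, E=43, F=26.
Check: V − E + F = 19 − 43 + 26 = 2.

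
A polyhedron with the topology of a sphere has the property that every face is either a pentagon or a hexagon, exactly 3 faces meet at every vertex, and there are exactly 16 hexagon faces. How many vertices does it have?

52

Let x be the number of pentagons; then F = 16 + x.
Edge–face incidences: 2E = 6·16 + 5·x = 96 + 5x.
Every vertex has degree 3, so 3V = 2E.
Euler: V − E + F = 2 ⇒ (2E)/3 − E + (16 + x) = 2.
Multiply by 6: 2·(2E) − 3·(2E) + 6·(16 + x) = 12, i.e. 96 + 6x − (96 + 5x) = 12.
Collecting terms: x = 12.
Then 2E = 96 + 5·12 = 156, so E = 78, V = 2E/3 = 52, F = 16 + 12 = 28.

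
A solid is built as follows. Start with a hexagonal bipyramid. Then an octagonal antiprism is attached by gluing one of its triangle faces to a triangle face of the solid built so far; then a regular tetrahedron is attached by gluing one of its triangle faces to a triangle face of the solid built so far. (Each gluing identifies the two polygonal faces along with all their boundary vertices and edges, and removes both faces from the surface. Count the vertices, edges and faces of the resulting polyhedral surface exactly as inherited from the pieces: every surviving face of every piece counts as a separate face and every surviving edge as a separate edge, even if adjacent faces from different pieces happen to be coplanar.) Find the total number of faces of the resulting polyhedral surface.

30

A hexagonal bipyramid: V=8, E=18, F=12.
Attach an octagonal antiprism (V=16, E=32, F=18) along a 3-gon: merge 3 vertices and 3 edges, delete both glued faces → V=21, E=47, F=28.
Attach a regular tetrahedron (V=4, E=6, F=4) along a 3-gon: merge 3 vertices and 3 edges, delete both glued faces → V=22, E=50, F=30.
Check: V − E + F = 22 − 50 + 30 = 2.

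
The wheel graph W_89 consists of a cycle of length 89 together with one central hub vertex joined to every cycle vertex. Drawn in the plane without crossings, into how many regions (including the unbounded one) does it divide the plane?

W_89 has V = 89 + 1 = 90 vertices and E = 2·89 = 178 edges.
By Euler's formula F = 2 − V + E = 2 − 90 + 178 = 90.

90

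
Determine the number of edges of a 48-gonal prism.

144

A prism on an n-gon has two n-gon bases and n rectangular sides: V = 2·48 = 96, E = 3·48 = 144, F = 48 + 2 = 50.
Check: V − E + F = 96 − 144 + 50 = 2.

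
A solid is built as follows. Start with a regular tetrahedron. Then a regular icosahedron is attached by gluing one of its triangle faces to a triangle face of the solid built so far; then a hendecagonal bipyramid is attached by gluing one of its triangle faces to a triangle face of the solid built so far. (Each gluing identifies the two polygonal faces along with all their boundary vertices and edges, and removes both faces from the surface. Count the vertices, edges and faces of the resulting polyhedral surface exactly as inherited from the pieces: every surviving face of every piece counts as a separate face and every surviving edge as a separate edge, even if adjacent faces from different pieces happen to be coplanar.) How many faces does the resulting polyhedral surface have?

42

A regular tetrahedron: V=4, E=6, F=4.
Attach a regular icosahedron (V=12, E=30, F=20) along a 3-gon: merge 3 vertices and 3 edges, delete both glued faces → V=13, E=33, F=22.
Attach a hendecagonal bipyramid (V=13, E=33, F=22) along a 3-gon: merge 3 vertices and 3 edges, delete both glued faces → V=23, E=63, F=42.
Check: V − E + F = 23 − 63 + 42 = 2.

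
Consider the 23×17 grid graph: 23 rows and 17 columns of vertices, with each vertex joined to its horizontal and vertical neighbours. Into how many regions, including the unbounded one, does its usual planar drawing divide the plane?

353

The grid has V = 23·17 = 391 vertices and E = 23·16 + 17·22 = 742 edges.
F = 2 − V + E = 2 − 391 + 742 = 353.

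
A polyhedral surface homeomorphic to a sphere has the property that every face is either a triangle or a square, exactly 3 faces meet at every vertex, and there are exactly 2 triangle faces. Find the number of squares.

Let x be the number of squares; then F = 2 + x.
Edge–face incidences: 2E = 3·2 + 4·x = 6 + 4x.
Every vertex has degree 3, so 3V = 2E.
Euler: V − E + F = 2 ⇒ (2E)/3 − E + (2 + x) = 2.
Multiply by 6: 2·(2E) − 3·(2E) + 6·(2 + x) = 12, i.e. 12 + 6x − (6 + 4x) = 12.
Collecting terms: 2x + 6 = 12, so 2x = 6, so x = 3.
Then 2E = 6 + 4·3 = 18, so E = 9, V = 2E/3 = 6, F = 2 + 3 = 5.

3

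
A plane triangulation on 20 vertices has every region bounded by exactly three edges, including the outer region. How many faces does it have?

36

In a plane triangulation 3F = 2E and V − E + F = 2, so F = 2V − 4 = 2·20 − 4 = 36.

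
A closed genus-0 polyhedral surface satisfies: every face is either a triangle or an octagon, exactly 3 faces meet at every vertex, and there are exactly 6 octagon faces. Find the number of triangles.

8

Let x be the number of triangles; then F = 6 + x.
Edge–face incidences: 2E = 8·6 + 3·x = 48 + 3x.
Every vertex has degree 3, so 3V = 2E.
Euler: V − E + F = 2 ⇒ (2E)/3 − E + (6 + x) = 2.
Multiply by 6: 2·(2E) − 3·(2E) + 6·(6 + x) = 12, i.e. 36 + 6x − (48 + 3x) = 12.
Collecting terms: 3x − 12 = 12, so 3x = 24, so x = 8.
Then 2E = 48 + 3·8 = 72, so E = 36, V = 2E/3 = 24, F = 6 + 8 = 14.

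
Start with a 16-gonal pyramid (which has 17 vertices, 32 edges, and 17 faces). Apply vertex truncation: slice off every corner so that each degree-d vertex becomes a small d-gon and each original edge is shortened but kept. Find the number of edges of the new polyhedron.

Truncation replaces each original edge-end by a new vertex, so V′ = 2E = 64.
Each original edge survives, and each old vertex of degree d contributes d new edges; summing degrees gives Σd = 2E, so E′ = E + 2E = 3E = 96.
Each original face survives and each original vertex becomes one new face: F′ = F + V = 34.

96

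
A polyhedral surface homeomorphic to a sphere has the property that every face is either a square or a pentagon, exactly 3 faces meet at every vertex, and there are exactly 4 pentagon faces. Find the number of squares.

Let x be the number of squares; then F = 4 + x.
Edge–face incidences: 2E = 5·4 + 4·x = 20 + 4x.
Every vertex has degree 3, so 3V = 2E.
Euler: V − E + F = 2 ⇒ (2E)/3 − E + (4 + x) = 2.
Multiply by 6: 2·(2E) − 3·(2E) + 6·(4 + x) = 12, i.e. 24 + 6x − (20 + 4x) = 12.
Collecting terms: 2x + 4 = 12, so 2x = 8, so x = 4.
Then 2E = 20 + 4·4 = 36, so E = 18, V = 2E/3 = 12, F = 4 + 4 = 8.

4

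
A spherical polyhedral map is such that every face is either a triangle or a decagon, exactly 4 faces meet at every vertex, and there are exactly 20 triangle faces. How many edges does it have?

40

Let x be the number of decagons; then F = 20 + x.
Edge–face incidences: 2E = 3·20 + 10·x = 60 + 10x.
Every vertex has degree 4, so 4V = 2E.
Euler: V − E + F = 2 ⇒ (2E)/4 − E + (20 + x) = 2.
Multiply by 8: 2·(2E) − 4·(2E) + 8·(20 + x) = 16, i.e. 160 + 8x − 2·(60 + 10x) = 16.
Collecting terms: −12x + 40 = 16, so −12x = −24, so x = 2.
Then 2E = 60 + 10·2 = 80, so E = 40, V = 2E/4 = 20, F = 20 + 2 = 22.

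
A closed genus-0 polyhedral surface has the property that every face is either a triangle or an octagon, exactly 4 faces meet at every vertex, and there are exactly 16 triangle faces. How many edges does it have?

32

Let x be the number of octagons; then F = 16 + x.
Edge–face incidences: 2E = 3·16 + 8·x = 48 + 8x.
Every vertex has degree 4, so 4V = 2E.
Euler: V − E + F = 2 ⇒ (2E)/4 − E + (16 + x) = 2.
Multiply by 8: 2·(2E) − 4·(2E) + 8·(16 + x) = 16, i.e. 128 + 8x − 2·(48 + 8x) = 16.
Collecting terms: −8x + 32 = 16, so −8x = −16, so x = 2.
Then 2E = 48 + 8·2 = 64, so E = 32, V = 2E/4 = 16, F = 16 + 2 = 18.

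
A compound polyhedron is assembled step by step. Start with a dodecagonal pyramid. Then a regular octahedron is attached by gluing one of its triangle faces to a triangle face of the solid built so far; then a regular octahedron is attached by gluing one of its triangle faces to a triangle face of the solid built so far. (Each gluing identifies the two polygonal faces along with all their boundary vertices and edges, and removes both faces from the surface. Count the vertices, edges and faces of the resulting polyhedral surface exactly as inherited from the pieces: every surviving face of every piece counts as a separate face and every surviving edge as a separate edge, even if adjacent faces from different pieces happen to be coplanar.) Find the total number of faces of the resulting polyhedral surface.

25

A dodecagonal pyramid: V=13, E=24, F=13.
Attach a regular octahedron (V=6, E=12, F=8) along a 3-gon: merge 3 vertices and 3 edges, delete both glued faces → V=16, E=33, F=19.
Attach a regular octahedron (V=6, E=12, F=8) along a 3-gon: merge 3 vertices and 3 edges, delete both glued faces → V=19, E=42, F=25.
Check: V − E + F = 19 − 42 + 25 = 2.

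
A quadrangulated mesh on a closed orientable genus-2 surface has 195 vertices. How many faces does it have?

χ = 2 − 2·2 = -2, and every face is a square so 4F = 2E.
V − E + F = -2 with E = 4F/2 gives 195 − (4/2 − 1)·F = -2, so F = 197 and E = 394.

197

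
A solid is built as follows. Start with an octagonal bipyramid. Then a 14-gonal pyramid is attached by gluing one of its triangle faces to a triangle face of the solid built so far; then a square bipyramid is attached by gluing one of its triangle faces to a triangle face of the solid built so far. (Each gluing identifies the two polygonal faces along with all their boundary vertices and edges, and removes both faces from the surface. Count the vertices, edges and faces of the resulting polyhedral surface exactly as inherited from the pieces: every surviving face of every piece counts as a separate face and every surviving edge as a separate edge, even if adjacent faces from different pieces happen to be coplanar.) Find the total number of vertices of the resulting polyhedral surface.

25

An octagonal bipyramid: V=10, E=24, F=16.
Attach a 14-gonal pyramid (V=15, E=28, F=15) along a 3-gon: merge 3 vertices and 3 edges, delete both glued faces → V=22, E=49, F=29.
Attach a square bipyramid (V=6, E=12, F=8) along a 3-gon: merge 3 vertices and 3 edges, delete both glued faces → V=25, E=58, F=35.
Check: V − E + F = 25 − 58 + 35 = 2.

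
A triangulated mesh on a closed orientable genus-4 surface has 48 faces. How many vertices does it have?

χ = 2 − 2·4 = -6, and every face is a triangle so 3F = 2E.
E = 3·48/2 = 72. Then V = -6 + E − F = -6 + 72 − 48 = 18.

18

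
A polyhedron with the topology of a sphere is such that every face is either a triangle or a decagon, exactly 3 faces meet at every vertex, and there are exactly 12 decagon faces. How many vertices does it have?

60

Let x be the number of triangles; then F = 12 + x.
Edge–face incidences: 2E = 10·12 + 3·x = 120 + 3x.
Every vertex has degree 3, so 3V = 2E.
Euler: V − E + F = 2 ⇒ (2E)/3 − E + (12 + x) = 2.
Multiply by 6: 2·(2E) − 3·(2E) + 6·(12 + x) = 12, i.e. 72 + 6x − (120 + 3x) = 12.
Collecting terms: 3x − 48 = 12, so 3x = 60, so x = 20.
Then 2E = 120 + 3·20 = 180, so E = 90, V = 2E/3 = 60, F = 12 + 20 = 32.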